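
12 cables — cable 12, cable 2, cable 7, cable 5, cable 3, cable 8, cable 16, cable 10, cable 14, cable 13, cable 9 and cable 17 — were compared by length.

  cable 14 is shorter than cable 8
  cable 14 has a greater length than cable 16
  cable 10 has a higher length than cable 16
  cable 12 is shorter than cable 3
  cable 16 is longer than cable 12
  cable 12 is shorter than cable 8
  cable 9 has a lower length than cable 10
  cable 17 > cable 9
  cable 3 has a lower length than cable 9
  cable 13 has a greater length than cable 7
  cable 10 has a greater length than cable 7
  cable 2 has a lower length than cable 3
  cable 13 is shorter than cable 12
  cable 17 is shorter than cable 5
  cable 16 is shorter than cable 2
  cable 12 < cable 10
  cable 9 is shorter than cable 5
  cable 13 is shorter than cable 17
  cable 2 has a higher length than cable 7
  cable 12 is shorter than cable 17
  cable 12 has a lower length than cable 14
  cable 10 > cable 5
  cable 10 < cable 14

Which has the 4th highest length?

Chaining the given pairs: cable 7 < cable 13 < cable 12 < cable 16 < cable 2 < cable 3 < cable 9 < cable 17 < cable 5 < cable 10 < cable 14 < cable 8.
Counting 4 from the largest end gives cable 5.

cable 5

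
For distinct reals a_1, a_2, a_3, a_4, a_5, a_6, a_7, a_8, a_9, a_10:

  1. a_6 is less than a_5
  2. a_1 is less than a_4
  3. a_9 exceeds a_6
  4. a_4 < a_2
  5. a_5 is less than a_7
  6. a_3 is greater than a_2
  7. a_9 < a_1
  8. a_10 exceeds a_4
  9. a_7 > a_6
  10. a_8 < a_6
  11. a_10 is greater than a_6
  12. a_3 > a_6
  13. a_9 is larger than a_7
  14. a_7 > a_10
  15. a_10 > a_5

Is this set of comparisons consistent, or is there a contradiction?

inconsistent

Chaining the given relations yields a_10 < a_7 < a_9 < a_1 < a_4, so a_10 < a_4. But one relation states a_4 < a_10. These cannot both hold.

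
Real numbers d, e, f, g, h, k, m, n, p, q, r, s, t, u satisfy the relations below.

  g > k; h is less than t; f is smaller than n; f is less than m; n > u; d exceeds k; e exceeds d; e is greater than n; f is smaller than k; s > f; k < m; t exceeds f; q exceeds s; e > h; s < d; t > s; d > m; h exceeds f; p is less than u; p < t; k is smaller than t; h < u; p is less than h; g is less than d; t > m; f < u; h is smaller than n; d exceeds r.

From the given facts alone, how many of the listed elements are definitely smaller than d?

Directly below d: r, k, g, s, m.
One step further: f (6 so far).
No other element is forced below d by the given relations, so the count is 6.

6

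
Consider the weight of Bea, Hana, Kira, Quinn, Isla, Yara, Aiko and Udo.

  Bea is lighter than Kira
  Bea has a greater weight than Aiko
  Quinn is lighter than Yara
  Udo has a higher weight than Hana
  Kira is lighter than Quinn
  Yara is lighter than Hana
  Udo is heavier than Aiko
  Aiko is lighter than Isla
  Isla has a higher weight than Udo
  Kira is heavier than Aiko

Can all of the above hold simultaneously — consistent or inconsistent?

The single ordering Aiko < Bea < Kira < Quinn < Yara < Hana < Udo < Isla satisfies every listed relation, so no contradiction arises.

consistent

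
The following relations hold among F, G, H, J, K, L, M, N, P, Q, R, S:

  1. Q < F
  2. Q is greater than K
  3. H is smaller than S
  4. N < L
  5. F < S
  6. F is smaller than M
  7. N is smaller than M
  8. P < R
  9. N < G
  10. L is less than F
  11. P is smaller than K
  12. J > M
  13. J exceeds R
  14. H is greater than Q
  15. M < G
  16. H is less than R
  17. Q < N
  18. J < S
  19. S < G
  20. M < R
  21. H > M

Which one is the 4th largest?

Chaining the given pairs: P < K < Q < N < L < F < M < H < R < J < S < G.
The 4th largest is R.

R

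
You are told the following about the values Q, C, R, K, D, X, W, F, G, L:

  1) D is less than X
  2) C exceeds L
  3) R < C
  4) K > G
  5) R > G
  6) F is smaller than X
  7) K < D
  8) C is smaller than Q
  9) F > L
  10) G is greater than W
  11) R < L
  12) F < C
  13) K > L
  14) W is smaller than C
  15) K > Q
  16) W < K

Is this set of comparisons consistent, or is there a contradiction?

consistent

Every relation is compatible with W < G < R < L < F < C < Q < K < D < X; the set is consistent.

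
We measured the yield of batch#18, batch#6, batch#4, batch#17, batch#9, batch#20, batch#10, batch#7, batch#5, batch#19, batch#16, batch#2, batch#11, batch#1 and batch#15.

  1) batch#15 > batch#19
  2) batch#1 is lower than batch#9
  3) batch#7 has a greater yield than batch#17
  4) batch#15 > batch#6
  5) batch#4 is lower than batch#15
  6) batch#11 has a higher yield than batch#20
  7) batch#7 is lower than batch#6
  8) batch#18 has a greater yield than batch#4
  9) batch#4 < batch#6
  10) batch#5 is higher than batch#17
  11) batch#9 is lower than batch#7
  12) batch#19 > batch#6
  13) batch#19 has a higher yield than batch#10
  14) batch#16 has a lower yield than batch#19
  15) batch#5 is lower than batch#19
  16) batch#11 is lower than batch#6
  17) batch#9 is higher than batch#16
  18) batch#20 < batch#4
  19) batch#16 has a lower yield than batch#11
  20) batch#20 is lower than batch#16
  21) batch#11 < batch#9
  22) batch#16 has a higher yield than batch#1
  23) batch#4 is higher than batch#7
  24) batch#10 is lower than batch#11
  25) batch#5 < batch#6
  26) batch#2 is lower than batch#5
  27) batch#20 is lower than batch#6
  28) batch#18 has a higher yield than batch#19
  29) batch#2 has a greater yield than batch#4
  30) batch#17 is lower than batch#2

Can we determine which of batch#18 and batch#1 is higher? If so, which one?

batch#1 < batch#16 and batch#16 < batch#9 give batch#1 < batch#9.
With batch#9 < batch#7: batch#1 < batch#16 < batch#9 < batch#7.
With batch#7 < batch#4: batch#1 < batch#16 < batch#9 < batch#7 < batch#4.
Then batch#4 < batch#2 extends the chain to batch#2.
With batch#2 < batch#5: batch#1 < batch#16 < batch#9 < batch#7 < batch#4 < batch#2 < batch#5.
Then batch#5 < batch#6 extends the chain to batch#6.
With batch#6 < batch#19: batch#1 < batch#16 < batch#9 < batch#7 < batch#4 < batch#2 < batch#5 < batch#6 < batch#19.
With batch#19 < batch#18: batch#1 < batch#16 < batch#9 < batch#7 < batch#4 < batch#2 < batch#5 < batch#6 < batch#19 < batch#18.
So batch#18 is higher.

batch#18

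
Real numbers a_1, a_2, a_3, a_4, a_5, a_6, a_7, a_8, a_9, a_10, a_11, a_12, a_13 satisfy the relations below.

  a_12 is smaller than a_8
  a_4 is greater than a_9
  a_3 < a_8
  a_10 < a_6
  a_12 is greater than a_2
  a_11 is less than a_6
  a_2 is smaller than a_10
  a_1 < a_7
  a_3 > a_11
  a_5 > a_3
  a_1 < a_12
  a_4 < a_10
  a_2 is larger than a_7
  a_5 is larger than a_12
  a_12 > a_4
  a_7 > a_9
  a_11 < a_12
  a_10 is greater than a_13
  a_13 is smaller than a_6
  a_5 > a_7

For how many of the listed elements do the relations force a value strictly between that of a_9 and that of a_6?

4

Chaining upward from a_9 reaches: a_7, a_2, a_4, a_12, a_8, a_5, a_10.
Chaining downward from a_6 reaches: a_1, a_13, a_7, a_2, a_11, a_4, a_10.
Strictly between a_9 and a_6 are those in both lists: a_7, a_2, a_4, a_10 — 4 elements.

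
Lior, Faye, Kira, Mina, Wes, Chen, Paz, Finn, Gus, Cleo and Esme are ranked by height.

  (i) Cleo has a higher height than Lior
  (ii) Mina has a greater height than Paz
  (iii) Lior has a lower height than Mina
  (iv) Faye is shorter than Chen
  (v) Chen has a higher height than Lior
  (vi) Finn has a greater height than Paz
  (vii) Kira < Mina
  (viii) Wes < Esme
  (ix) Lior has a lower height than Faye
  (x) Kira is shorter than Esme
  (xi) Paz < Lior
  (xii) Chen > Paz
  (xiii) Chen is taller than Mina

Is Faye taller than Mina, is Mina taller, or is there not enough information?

undetermined

Following every chain through Mina: above Mina we get Chen; below Mina we get Kira, Paz, Lior.
Faye is not reached, and no chain runs the other way from Faye to Mina.
So the given relations leave the order of Mina and Faye undetermined.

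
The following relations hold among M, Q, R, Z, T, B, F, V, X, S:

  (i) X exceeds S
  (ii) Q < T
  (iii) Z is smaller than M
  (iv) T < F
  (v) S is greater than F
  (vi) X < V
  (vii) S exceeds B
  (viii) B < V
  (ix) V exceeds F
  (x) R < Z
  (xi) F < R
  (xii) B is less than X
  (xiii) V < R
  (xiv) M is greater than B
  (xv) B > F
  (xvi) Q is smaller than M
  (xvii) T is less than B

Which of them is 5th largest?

X

The consecutive relations fix a unique order: Q < T < F < B < S < X < V < R < Z < M.
The 5th largest is X.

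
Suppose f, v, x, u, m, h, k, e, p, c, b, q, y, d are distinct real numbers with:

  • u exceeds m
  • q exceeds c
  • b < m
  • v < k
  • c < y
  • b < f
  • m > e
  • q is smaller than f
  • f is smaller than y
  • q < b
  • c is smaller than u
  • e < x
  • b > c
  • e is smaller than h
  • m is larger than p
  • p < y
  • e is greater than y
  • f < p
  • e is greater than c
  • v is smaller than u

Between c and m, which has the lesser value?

c

c < q and q < b give c < b.
Then b < f extends the chain to f.
Then f < p extends the chain to p.
Then p < y extends the chain to y.
With y < e: c < q < b < f < p < y < e.
With e < m: c < q < b < f < p < y < e < m.
So c < m; c is the smaller of the two.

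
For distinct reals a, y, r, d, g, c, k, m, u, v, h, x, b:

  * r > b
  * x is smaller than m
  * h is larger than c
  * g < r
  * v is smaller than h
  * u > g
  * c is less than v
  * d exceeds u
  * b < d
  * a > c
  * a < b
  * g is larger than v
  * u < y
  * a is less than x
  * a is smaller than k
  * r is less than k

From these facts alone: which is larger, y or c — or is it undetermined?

Chaining the given relations: c < v < g < u < y.
So y is larger.

y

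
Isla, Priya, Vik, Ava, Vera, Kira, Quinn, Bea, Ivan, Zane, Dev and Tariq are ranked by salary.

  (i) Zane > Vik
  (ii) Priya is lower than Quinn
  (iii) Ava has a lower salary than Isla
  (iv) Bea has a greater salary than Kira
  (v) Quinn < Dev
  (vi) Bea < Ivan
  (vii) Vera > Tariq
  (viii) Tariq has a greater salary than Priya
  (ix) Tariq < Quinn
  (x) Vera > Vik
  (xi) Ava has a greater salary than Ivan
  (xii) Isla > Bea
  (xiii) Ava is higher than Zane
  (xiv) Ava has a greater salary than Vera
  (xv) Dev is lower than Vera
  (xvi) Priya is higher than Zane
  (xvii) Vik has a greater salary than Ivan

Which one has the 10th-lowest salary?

Vera

Chaining the given pairs: Kira < Bea < Ivan < Vik < Zane < Priya < Tariq < Quinn < Dev < Vera < Ava < Isla.
Counting 10 from the smallest end gives Vera.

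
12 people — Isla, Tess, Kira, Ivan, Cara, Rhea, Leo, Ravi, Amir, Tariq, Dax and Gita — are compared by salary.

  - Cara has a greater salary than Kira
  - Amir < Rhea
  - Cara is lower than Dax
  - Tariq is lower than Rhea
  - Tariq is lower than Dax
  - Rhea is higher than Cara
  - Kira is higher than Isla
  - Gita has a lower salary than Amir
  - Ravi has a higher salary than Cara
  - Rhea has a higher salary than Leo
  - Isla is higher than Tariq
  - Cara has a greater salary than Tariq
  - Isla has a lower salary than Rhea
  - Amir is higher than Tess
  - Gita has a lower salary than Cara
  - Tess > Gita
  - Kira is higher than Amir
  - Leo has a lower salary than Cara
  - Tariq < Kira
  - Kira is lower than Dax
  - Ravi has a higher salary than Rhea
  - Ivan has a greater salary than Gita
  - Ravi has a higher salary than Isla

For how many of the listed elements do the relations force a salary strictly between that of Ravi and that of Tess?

Chaining upward from Tess reaches: Amir, Kira, Cara, Rhea, Dax.
Chaining downward from Ravi reaches: Tariq, Gita, Isla, Amir, Kira, Leo, Cara, Rhea.
Strictly between Tess and Ravi are those in both lists: Amir, Kira, Cara, Rhea — 4 elements.

4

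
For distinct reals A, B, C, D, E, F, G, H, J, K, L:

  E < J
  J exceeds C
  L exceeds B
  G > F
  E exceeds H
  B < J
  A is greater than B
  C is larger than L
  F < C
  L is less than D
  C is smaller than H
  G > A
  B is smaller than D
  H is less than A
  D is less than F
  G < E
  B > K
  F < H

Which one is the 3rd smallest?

L

The consecutive relations fix a unique order: K < B < L < D < F < C < H < A < G < E < J.
The 3rd smallest is L.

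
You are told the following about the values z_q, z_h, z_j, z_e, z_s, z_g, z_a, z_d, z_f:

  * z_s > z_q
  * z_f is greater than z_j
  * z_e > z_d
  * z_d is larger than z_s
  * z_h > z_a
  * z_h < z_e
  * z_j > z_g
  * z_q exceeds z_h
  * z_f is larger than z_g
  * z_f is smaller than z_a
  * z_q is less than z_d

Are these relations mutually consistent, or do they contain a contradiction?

consistent

Every relation is compatible with z_g < z_j < z_f < z_a < z_h < z_q < z_s < z_d < z_e; the set is consistent.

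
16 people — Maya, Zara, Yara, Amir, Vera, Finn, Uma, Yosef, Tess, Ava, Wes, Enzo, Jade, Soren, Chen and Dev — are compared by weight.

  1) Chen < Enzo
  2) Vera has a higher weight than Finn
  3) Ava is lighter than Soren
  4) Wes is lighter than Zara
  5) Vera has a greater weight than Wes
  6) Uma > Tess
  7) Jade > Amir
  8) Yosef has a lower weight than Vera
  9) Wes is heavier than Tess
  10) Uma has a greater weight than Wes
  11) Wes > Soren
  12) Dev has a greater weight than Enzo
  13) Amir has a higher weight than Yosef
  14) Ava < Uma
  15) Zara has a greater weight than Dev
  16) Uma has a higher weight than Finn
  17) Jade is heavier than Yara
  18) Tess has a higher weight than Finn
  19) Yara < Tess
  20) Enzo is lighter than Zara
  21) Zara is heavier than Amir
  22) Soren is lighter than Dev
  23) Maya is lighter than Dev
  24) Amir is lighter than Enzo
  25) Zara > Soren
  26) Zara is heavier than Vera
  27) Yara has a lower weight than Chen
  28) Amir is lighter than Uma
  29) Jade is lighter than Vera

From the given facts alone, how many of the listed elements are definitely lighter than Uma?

8

From Uma the given relations immediately reach Ava, Finn, Tess, Amir, Wes.
From those, Yara, Yosef, Soren — 8 in total.
No other element is forced below Uma by the given relations, so the count is 8.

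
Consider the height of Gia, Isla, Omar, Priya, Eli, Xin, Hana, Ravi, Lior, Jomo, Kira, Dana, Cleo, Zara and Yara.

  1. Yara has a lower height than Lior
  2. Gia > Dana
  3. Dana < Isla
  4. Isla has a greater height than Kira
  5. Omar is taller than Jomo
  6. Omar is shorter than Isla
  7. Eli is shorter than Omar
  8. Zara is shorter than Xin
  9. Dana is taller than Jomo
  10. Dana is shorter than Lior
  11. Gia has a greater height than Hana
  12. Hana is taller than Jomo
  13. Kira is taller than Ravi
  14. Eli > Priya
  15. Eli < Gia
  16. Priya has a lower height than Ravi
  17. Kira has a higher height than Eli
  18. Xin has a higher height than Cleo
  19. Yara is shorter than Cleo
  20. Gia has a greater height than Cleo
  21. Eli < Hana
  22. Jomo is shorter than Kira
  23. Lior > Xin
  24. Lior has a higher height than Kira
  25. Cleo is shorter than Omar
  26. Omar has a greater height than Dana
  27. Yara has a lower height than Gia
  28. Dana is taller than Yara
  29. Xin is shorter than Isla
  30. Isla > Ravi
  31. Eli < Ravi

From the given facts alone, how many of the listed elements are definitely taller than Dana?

4

From Dana the given relations immediately reach Omar, Gia, Isla, Lior.
Nothing else is reachable above Dana; 4 in all.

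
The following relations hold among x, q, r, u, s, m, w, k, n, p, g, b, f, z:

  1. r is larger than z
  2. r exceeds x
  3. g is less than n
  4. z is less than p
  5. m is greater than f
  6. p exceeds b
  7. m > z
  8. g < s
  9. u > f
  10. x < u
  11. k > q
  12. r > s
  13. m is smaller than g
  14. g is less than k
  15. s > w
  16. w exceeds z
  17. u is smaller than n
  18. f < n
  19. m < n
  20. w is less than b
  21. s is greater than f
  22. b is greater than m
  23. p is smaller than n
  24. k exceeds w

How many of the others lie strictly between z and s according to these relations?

3

The relations place z below s. An element lies strictly between them when it is forced above z and also forced below s.
Above z: {w, m, g, b, p, r, k, n}. Below s: {f, w, m, g}.
Intersection: {w, m, g} — 3.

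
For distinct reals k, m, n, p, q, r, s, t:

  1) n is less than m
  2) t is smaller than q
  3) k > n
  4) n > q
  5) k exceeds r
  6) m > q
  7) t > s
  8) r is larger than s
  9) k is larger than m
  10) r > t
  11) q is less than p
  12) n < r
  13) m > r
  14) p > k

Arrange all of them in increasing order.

The consecutive links are each given: s < t; t < q; q < n; n < r; r < m; m < k; k < p.

s < t < q < n < r < m < k < p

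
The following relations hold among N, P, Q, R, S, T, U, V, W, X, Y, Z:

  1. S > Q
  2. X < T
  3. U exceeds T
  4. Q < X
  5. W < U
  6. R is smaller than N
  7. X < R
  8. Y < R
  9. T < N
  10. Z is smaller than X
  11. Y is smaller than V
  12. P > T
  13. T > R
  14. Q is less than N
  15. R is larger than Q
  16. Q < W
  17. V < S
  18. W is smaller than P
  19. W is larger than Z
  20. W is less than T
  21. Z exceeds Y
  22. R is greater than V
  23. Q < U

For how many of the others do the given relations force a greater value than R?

Directly above R: T, N.
One step further: U, P (4 so far).
Nothing else is reachable above R; 4 in all.

4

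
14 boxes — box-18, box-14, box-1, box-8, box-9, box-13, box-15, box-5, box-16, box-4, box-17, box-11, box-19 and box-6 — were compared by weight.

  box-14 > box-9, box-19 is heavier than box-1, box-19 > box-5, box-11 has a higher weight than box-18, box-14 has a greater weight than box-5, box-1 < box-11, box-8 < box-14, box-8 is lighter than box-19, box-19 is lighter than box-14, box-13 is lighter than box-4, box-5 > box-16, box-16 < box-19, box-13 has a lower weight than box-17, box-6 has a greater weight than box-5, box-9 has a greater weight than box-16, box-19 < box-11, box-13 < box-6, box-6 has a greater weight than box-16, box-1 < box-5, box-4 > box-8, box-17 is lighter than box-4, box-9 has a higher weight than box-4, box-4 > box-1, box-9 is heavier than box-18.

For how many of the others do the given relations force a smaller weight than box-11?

6

From box-11 the given relations immediately reach box-1, box-19, box-18.
From those, box-8, box-16, box-5 — 6 in total.
No other element is forced below box-11 by the given relations, so the count is 6.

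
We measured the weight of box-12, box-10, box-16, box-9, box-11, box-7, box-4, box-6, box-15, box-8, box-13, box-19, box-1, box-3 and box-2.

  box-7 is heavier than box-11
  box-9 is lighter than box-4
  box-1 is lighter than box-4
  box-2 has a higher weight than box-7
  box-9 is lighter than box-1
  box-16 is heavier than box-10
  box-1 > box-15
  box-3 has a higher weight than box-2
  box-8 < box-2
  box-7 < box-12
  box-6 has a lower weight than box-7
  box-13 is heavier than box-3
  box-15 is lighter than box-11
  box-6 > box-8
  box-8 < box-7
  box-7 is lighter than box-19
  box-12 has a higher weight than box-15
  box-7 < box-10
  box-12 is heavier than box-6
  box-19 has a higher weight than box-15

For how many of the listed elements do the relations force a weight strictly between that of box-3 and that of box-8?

Chaining upward from box-8 reaches: box-6, box-7, box-2, box-10, box-16, box-12, box-13, box-19.
Chaining downward from box-3 reaches: box-15, box-11, box-6, box-7, box-2.
Strictly between box-8 and box-3 are those in both lists: box-6, box-7, box-2 — 3 elements.

3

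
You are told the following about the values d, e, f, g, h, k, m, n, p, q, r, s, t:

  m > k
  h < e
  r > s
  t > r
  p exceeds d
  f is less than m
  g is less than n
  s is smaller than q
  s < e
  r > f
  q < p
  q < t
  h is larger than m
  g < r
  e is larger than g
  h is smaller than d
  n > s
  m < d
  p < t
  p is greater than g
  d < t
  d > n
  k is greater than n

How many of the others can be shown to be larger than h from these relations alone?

From h the given relations immediately reach d, e.
From those, p, t — 4 in total.
Nothing else is reachable above h; 4 in all.

4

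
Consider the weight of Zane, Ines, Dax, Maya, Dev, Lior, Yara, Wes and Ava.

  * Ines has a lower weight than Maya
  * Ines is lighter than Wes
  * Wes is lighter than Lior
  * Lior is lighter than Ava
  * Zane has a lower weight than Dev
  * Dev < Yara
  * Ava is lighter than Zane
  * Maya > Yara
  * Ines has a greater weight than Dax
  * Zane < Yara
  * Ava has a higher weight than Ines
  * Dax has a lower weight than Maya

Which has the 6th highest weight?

Lior

The consecutive relations fix a unique order: Dax < Ines < Wes < Lior < Ava < Zane < Dev < Yara < Maya.
The 6th largest is Lior.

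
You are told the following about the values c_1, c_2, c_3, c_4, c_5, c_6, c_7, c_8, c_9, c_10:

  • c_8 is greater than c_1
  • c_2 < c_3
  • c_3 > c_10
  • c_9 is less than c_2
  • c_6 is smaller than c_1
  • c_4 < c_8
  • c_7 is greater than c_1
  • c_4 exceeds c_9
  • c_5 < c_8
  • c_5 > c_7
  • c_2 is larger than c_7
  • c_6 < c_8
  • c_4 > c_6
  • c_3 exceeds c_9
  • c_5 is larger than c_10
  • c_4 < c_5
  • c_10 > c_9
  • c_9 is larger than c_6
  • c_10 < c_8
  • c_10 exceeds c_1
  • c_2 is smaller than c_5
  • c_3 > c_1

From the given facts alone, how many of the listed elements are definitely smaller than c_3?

Directly below c_3: c_1, c_9, c_2, c_10.
One step further: c_6, c_7 (6 so far).
No other element is forced below c_3 by the given relations, so the count is 6.

6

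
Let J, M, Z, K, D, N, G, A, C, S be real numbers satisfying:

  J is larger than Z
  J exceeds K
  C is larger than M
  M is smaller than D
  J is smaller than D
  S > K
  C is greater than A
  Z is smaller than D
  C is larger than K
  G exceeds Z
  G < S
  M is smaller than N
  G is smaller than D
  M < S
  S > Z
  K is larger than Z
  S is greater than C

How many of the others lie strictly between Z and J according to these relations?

The relations place Z below J. An element lies strictly between them when it is forced above Z and also forced below J.
Above Z: {G, K, D, C, S}. Below J: {K}.
Intersection: {K} — 1.

1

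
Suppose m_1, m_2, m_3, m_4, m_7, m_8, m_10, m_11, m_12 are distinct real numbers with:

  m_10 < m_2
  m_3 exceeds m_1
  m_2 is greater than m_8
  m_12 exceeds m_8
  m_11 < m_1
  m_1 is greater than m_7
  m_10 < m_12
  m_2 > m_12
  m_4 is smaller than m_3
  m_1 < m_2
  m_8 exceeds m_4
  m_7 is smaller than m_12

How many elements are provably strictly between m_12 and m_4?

1

Chaining upward from m_4 reaches: m_8, m_3, m_2.
Chaining downward from m_12 reaches: m_7, m_10, m_8.
Strictly between m_4 and m_12 are those in both lists: m_8 — 1 element.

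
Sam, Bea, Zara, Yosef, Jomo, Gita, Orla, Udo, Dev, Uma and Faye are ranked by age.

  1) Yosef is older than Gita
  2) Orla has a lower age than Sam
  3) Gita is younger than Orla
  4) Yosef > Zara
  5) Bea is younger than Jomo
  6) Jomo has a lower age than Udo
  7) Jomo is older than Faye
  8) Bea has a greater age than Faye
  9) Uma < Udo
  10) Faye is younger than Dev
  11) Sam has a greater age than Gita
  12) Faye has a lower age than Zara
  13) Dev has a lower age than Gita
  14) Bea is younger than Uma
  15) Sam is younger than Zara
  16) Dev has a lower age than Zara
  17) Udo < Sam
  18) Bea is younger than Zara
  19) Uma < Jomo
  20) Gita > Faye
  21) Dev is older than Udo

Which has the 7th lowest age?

The consecutive relations fix a unique order: Faye < Bea < Uma < Jomo < Udo < Dev < Gita < Orla < Sam < Zara < Yosef.
Counting 7 from the smallest end gives Gita.

Gita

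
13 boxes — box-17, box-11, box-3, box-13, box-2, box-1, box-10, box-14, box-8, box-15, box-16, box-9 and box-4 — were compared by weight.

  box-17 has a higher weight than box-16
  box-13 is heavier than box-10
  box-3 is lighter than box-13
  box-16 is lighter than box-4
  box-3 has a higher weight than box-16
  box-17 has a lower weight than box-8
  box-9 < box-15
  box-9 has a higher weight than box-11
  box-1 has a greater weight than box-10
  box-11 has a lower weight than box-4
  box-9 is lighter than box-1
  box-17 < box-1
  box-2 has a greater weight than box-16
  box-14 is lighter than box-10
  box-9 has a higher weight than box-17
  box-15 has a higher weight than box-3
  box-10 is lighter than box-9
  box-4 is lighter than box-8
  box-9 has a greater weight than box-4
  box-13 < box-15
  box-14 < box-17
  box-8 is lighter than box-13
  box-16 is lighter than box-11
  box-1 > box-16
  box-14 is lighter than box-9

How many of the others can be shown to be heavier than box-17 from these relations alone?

5

The elements the relations force above box-17 are box-9, box-8, box-1, box-13, box-15 — no chain reaches any other.
That is 5.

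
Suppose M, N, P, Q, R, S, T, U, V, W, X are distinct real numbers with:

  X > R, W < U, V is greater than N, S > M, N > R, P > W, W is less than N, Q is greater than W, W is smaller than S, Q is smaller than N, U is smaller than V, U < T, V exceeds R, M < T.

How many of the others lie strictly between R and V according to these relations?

1

The relations place R below V. An element lies strictly between them when it is forced above R and also forced below V.
Above R: {N, X}. Below V: {W, Q, N, U}.
Intersection: {N} — 1.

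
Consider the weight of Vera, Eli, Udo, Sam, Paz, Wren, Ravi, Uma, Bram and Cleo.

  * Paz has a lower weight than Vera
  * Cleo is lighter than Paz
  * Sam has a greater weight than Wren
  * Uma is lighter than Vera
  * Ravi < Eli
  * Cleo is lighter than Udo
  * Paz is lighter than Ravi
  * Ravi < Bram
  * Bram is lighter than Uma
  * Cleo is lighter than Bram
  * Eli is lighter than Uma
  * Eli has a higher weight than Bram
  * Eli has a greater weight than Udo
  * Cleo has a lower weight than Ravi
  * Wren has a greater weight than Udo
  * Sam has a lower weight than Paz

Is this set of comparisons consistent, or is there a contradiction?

Every relation is compatible with Cleo < Udo < Wren < Sam < Paz < Ravi < Bram < Eli < Uma < Vera; the set is consistent.

consistent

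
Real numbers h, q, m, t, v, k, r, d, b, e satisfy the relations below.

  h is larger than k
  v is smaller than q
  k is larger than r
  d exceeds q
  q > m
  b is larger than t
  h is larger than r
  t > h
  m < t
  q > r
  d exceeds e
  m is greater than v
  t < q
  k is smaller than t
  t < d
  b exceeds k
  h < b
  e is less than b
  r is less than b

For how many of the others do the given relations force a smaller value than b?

7

The elements the relations force below b are r, k, h, v, m, t, e — no chain reaches any other.
That is 7.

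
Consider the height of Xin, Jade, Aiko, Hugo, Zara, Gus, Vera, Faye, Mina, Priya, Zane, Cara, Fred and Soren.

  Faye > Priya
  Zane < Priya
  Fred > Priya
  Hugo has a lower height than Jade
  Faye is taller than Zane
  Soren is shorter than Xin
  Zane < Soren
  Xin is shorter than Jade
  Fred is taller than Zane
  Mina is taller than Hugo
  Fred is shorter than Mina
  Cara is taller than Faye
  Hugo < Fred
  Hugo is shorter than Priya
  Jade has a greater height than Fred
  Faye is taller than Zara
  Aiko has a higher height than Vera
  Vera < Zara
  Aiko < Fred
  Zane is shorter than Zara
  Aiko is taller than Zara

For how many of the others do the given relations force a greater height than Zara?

6

The elements the relations force above Zara are Aiko, Faye, Fred, Cara, Jade, Mina — no chain reaches any other.
That is 6.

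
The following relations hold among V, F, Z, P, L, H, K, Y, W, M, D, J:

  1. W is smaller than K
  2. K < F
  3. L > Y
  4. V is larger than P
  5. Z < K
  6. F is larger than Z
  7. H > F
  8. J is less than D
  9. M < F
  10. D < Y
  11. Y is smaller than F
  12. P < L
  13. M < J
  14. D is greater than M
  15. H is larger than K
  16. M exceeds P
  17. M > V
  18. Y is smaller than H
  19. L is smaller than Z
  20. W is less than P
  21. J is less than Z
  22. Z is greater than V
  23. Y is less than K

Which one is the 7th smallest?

Y

Piecing the relations together gives one ordering: W < P < V < M < J < D < Y < L < Z < K < F < H.
The 7th smallest is Y.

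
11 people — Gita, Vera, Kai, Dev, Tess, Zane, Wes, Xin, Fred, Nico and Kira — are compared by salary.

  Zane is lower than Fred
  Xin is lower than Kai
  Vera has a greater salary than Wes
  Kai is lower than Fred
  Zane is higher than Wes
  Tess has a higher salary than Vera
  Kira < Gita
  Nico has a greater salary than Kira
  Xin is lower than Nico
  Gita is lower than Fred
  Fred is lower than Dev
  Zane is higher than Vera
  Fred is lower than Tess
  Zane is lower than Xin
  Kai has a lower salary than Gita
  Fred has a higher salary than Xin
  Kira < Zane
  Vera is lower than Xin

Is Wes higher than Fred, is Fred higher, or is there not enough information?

Fred

Wes < Vera and Vera < Xin give Wes < Xin.
Then Xin < Kai extends the chain to Kai.
With Kai < Gita: Wes < Vera < Xin < Kai < Gita.
Then Gita < Fred extends the chain to Fred.
So Fred is higher.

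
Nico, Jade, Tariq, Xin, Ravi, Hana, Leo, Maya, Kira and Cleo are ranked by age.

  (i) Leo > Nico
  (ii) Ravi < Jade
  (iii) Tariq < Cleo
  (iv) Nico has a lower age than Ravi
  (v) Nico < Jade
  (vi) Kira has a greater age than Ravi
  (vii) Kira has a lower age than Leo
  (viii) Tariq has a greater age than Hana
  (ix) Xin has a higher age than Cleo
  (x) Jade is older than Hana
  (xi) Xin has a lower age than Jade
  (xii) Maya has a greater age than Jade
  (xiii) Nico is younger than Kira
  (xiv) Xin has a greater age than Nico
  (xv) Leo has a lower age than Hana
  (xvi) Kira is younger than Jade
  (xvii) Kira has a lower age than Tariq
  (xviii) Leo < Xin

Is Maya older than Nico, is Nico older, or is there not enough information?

The relevant relations are Nico < Ravi; Ravi < Kira; Kira < Leo; Leo < Hana; Hana < Tariq; Tariq < Cleo; Cleo < Xin; Xin < Jade; Jade < Maya.
Together: Nico < Ravi < Kira < Leo < Hana < Tariq < Cleo < Xin < Jade < Maya.
So Maya is older.

Maya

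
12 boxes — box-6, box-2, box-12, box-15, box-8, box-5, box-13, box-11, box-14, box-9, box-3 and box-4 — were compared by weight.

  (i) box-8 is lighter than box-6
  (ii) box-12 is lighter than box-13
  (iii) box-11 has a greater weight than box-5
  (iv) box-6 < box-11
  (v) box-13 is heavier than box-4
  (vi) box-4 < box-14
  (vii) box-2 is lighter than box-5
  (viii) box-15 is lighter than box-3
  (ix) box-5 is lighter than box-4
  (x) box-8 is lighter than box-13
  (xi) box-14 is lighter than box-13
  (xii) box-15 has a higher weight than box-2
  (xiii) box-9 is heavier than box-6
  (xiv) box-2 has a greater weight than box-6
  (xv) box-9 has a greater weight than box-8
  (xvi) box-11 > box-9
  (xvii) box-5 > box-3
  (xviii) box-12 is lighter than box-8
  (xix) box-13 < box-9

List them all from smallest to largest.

Nothing is placed below box-12, so it is least; from there box-12 < box-8; box-8 < box-6; box-6 < box-2; box-2 < box-15; box-15 < box-3; box-3 < box-5; box-5 < box-4; box-4 < box-14; box-14 < box-13; box-13 < box-9; box-9 < box-11, each given directly.

box-12 < box-8 < box-6 < box-2 < box-15 < box-3 < box-5 < box-4 < box-14 < box-13 < box-9 < box-11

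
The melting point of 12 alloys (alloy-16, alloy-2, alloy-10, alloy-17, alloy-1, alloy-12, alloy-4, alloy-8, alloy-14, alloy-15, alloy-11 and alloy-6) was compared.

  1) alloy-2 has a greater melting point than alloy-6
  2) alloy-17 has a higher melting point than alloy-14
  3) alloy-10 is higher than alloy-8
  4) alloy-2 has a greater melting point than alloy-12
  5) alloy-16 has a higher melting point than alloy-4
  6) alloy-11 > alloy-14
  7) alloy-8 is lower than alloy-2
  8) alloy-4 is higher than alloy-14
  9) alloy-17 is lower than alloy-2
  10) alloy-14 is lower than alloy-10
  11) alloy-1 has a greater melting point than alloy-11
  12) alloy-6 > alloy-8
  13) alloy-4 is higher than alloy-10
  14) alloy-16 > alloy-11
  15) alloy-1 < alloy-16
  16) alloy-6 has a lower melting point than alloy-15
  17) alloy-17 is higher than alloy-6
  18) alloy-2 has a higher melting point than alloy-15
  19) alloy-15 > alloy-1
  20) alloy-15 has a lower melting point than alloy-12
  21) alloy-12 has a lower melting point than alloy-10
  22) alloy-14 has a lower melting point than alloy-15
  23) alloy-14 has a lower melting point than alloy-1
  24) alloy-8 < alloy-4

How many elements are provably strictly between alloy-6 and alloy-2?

3

The relations place alloy-6 below alloy-2. An element lies strictly between them when it is forced above alloy-6 and also forced below alloy-2.
Above alloy-6: {alloy-15, alloy-12, alloy-10, alloy-4, alloy-17, alloy-16}. Below alloy-2: {alloy-14, alloy-11, alloy-8, alloy-1, alloy-15, alloy-12, alloy-17}.
Intersection: {alloy-15, alloy-12, alloy-17} — 3.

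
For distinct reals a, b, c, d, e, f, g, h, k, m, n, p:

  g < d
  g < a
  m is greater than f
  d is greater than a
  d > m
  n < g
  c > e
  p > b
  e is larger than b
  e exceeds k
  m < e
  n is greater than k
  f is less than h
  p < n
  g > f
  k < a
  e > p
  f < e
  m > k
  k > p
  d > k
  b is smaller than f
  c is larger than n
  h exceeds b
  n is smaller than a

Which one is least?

b

p is not least since b < p; f is not least since b < f; k is not least since p < k; h is not least since f < h; n is not least since p < n; g is not least since n < g; m is not least since k < m; a is not least since g < a; d is not least since a < d; e is not least since k < e; c is not least since e < c.
Only b has nothing below it, so b is the least.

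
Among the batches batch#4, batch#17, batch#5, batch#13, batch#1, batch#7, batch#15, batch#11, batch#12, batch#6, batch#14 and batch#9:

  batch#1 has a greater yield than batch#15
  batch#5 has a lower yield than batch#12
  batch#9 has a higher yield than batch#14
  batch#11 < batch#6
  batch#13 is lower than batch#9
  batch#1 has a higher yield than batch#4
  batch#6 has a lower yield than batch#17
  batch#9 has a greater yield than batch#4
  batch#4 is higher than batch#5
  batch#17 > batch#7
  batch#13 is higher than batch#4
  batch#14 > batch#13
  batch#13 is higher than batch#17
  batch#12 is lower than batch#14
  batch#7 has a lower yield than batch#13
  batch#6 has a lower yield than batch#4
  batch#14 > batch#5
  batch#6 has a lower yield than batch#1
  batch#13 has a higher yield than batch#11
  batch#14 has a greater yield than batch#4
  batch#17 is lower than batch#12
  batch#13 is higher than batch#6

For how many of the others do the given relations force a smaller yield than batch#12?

From batch#12 the given relations immediately reach batch#5, batch#17.
From those, batch#6, batch#7 — 4 in total.
From those, batch#11 — 5 in total.
Nothing else is reachable below batch#12; 5 in all.

5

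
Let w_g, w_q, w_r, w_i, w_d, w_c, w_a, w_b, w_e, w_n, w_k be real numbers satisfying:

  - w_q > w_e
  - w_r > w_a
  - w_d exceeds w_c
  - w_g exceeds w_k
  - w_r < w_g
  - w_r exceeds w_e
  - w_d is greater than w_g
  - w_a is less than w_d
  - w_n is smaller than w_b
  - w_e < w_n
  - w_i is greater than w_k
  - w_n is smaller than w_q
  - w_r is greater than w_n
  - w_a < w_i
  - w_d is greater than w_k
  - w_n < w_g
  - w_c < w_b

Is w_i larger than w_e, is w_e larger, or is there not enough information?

Following every chain through w_e: above w_e we get w_n, w_q, w_b, w_r, w_g, w_d.
w_i is not reached, and no chain runs the other way from w_i to w_e.
So the given relations leave the order of w_e and w_i undetermined.

undetermined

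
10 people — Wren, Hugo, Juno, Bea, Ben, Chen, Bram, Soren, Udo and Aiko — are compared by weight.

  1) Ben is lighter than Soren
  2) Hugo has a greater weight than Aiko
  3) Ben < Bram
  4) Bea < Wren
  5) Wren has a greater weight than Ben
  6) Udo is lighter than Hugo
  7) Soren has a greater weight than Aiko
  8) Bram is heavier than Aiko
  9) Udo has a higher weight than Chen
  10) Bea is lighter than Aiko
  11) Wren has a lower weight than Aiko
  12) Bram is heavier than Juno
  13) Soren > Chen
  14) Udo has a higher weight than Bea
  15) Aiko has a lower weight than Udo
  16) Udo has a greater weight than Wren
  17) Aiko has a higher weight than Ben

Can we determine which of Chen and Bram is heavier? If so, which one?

Following every chain through Chen: above Chen we get Udo, Hugo, Soren.
Bram is not reached, and no chain runs the other way from Bram to Chen.
So the given relations leave the order of Chen and Bram undetermined.

undetermined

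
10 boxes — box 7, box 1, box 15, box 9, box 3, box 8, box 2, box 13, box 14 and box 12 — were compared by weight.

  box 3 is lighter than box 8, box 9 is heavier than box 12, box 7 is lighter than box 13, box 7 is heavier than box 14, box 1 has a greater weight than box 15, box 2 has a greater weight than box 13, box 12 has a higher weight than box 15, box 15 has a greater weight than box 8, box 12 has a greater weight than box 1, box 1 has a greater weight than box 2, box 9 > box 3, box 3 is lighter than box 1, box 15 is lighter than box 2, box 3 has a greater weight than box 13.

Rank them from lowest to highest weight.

Each adjacent pair is fixed by a given relation: box 14 < box 7; box 7 < box 13; box 13 < box 3; box 3 < box 8; box 8 < box 15; box 15 < box 2; box 2 < box 1; box 1 < box 12; box 12 < box 9. Chaining them end to end gives the full order.

box 14 < box 7 < box 13 < box 3 < box 8 < box 15 < box 2 < box 1 < box 12 < box 9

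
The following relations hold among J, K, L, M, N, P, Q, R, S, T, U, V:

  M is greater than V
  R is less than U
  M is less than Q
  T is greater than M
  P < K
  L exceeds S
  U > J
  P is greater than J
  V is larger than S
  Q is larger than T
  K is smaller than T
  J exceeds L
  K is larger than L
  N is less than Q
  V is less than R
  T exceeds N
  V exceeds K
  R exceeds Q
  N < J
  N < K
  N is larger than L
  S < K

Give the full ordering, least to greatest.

Each adjacent pair is fixed by a given relation: S < L; L < N; N < J; J < P; P < K; K < V; V < M; M < T; T < Q; Q < R; R < U. Chaining them end to end gives the full order.

S < L < N < J < P < K < V < M < T < Q < R < U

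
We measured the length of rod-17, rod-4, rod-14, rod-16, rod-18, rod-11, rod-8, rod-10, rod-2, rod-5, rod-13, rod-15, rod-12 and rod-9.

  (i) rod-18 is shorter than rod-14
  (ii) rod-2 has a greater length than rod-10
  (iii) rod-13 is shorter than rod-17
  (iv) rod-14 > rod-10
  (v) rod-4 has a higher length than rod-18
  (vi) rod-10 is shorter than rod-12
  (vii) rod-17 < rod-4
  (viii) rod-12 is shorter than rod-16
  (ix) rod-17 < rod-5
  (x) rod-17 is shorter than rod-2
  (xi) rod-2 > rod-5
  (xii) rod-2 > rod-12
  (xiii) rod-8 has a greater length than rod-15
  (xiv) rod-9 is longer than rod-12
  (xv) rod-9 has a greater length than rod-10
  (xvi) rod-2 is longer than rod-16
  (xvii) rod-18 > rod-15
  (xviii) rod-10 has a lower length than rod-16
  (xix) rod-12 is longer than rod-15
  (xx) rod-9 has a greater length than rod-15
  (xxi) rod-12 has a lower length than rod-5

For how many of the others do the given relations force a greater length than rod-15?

9

The elements the relations force above rod-15 are rod-18, rod-12, rod-9, rod-14, rod-5, rod-8, rod-4, rod-16, rod-2 — no chain reaches any other.
That is 9.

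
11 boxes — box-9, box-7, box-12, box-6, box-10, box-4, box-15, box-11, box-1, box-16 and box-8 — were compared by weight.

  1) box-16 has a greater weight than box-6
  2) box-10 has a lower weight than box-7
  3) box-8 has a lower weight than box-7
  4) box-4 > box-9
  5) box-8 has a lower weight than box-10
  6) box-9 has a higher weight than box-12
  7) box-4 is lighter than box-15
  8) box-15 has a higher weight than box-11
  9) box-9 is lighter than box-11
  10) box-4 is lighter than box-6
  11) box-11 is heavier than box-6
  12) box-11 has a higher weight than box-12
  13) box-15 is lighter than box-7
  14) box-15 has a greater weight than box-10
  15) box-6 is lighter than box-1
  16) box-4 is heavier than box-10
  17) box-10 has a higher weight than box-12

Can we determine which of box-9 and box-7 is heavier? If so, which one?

box-7

Link the given pairs in sequence: box-9 < box-4; box-4 < box-6; box-6 < box-11; box-11 < box-15; box-15 < box-7.
Together: box-9 < box-4 < box-6 < box-11 < box-15 < box-7.
So box-7 is heavier.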